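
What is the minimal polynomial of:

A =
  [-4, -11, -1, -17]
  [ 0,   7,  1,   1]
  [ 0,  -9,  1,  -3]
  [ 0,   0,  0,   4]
x^3 - 4*x^2 - 16*x + 64

The characteristic polynomial is χ_A(x) = (x - 4)^3*(x + 4), so the eigenvalues are known. The minimal polynomial is
  m_A(x) = Π_λ (x − λ)^{k_λ}
where k_λ is the size of the *largest* Jordan block for λ (equivalently, the smallest k with (A − λI)^k v = 0 for every generalised eigenvector v of λ).

  λ = -4: largest Jordan block has size 1, contributing (x + 4)
  λ = 4: largest Jordan block has size 2, contributing (x − 4)^2

So m_A(x) = (x - 4)^2*(x + 4) = x^3 - 4*x^2 - 16*x + 64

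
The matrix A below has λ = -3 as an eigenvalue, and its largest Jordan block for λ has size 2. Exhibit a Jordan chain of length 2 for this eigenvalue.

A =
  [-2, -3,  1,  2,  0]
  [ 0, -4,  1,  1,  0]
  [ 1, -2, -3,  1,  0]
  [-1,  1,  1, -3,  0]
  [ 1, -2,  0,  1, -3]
A Jordan chain for λ = -3 of length 2:
v_1 = (1, 0, 1, -1, 1)ᵀ
v_2 = (1, 0, 0, 0, 0)ᵀ

Let N = A − (-3)·I. We want v_2 with N^2 v_2 = 0 but N^1 v_2 ≠ 0; then v_{j-1} := N · v_j for j = 2, …, 2.

Pick v_2 = (1, 0, 0, 0, 0)ᵀ.
Then v_1 = N · v_2 = (1, 0, 1, -1, 1)ᵀ.

Sanity check: (A − (-3)·I) v_1 = (0, 0, 0, 0, 0)ᵀ = 0. ✓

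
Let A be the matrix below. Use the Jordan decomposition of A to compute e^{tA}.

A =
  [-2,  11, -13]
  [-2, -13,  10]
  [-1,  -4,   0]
e^{tA} =
  [3*t*exp(-5*t) + exp(-5*t), -3*t^2*exp(-5*t)/2 + 11*t*exp(-5*t), 3*t^2*exp(-5*t) - 13*t*exp(-5*t)]
  [-2*t*exp(-5*t), t^2*exp(-5*t) - 8*t*exp(-5*t) + exp(-5*t), -2*t^2*exp(-5*t) + 10*t*exp(-5*t)]
  [-t*exp(-5*t), t^2*exp(-5*t)/2 - 4*t*exp(-5*t), -t^2*exp(-5*t) + 5*t*exp(-5*t) + exp(-5*t)]

Strategy: write A = P · J · P⁻¹ where J is a Jordan canonical form, so e^{tA} = P · e^{tJ} · P⁻¹, and e^{tJ} can be computed block-by-block.

A has Jordan form
J =
  [-5,  1,  0]
  [ 0, -5,  1]
  [ 0,  0, -5]
(up to reordering of blocks).

Per-block formulas:
  For a 3×3 Jordan block J_3(-5): exp(t · J_3(-5)) = e^(-5t)·(I + t·N + (t^2/2)·N^2), where N is the 3×3 nilpotent shift.

After assembling e^{tJ} and conjugating by P, we get:

e^{tA} =
  [3*t*exp(-5*t) + exp(-5*t), -3*t^2*exp(-5*t)/2 + 11*t*exp(-5*t), 3*t^2*exp(-5*t) - 13*t*exp(-5*t)]
  [-2*t*exp(-5*t), t^2*exp(-5*t) - 8*t*exp(-5*t) + exp(-5*t), -2*t^2*exp(-5*t) + 10*t*exp(-5*t)]
  [-t*exp(-5*t), t^2*exp(-5*t)/2 - 4*t*exp(-5*t), -t^2*exp(-5*t) + 5*t*exp(-5*t) + exp(-5*t)]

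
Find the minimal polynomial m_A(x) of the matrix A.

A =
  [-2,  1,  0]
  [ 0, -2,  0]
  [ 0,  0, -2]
x^2 + 4*x + 4

The characteristic polynomial is χ_A(x) = (x + 2)^3, so the eigenvalues are known. The minimal polynomial is
  m_A(x) = Π_λ (x − λ)^{k_λ}
where k_λ is the size of the *largest* Jordan block for λ (equivalently, the smallest k with (A − λI)^k v = 0 for every generalised eigenvector v of λ).

  λ = -2: largest Jordan block has size 2, contributing (x + 2)^2

So m_A(x) = (x + 2)^2 = x^2 + 4*x + 4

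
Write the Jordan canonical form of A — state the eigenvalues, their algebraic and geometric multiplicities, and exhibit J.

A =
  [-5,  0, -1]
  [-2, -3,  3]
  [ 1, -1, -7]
J_3(-5)

The characteristic polynomial is
  det(x·I − A) = x^3 + 15*x^2 + 75*x + 125 = (x + 5)^3

Eigenvalues and multiplicities (the geometric multiplicity of λ is n − rank(A − λI), which equals the number of Jordan blocks for λ):
  λ = -5: algebraic multiplicity = 3, geometric multiplicity = 1

Determining the block sizes for each eigenvalue:
  λ = -5: one block (gm = 1), so the single block has size am = 3 → block sizes [3]

Assembling the blocks gives a Jordan form
J =
  [-5,  1,  0]
  [ 0, -5,  1]
  [ 0,  0, -5]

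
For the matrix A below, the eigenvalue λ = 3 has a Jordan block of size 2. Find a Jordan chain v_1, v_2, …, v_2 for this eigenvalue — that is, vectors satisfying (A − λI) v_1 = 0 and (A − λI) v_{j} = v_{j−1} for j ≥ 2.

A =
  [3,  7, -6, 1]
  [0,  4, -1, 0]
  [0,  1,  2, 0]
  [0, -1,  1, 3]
A Jordan chain for λ = 3 of length 2:
v_1 = (7, 1, 1, -1)ᵀ
v_2 = (0, 1, 0, 0)ᵀ

Let N = A − (3)·I. We want v_2 with N^2 v_2 = 0 but N^1 v_2 ≠ 0; then v_{j-1} := N · v_j for j = 2, …, 2.

Pick v_2 = (0, 1, 0, 0)ᵀ.
Then v_1 = N · v_2 = (7, 1, 1, -1)ᵀ.

Sanity check: (A − (3)·I) v_1 = (0, 0, 0, 0)ᵀ = 0. ✓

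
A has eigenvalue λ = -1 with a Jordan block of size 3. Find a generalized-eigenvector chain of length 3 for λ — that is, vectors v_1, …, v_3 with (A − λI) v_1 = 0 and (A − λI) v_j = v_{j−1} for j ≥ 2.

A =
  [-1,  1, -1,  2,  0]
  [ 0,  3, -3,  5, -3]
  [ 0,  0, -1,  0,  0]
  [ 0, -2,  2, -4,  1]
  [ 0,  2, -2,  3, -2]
A Jordan chain for λ = -1 of length 3:
v_1 = (1, 4, 0, -2, 2)ᵀ
v_2 = (-1, -3, 0, 2, -2)ᵀ
v_3 = (0, 0, 1, 0, 0)ᵀ

Let N = A − (-1)·I. We want v_3 with N^3 v_3 = 0 but N^2 v_3 ≠ 0; then v_{j-1} := N · v_j for j = 3, …, 2.

Pick v_3 = (0, 0, 1, 0, 0)ᵀ.
Then v_2 = N · v_3 = (-1, -3, 0, 2, -2)ᵀ.
Then v_1 = N · v_2 = (1, 4, 0, -2, 2)ᵀ.

Sanity check: (A − (-1)·I) v_1 = (0, 0, 0, 0, 0)ᵀ = 0. ✓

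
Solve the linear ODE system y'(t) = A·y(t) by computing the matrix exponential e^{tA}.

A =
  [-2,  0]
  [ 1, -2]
e^{tA} =
  [exp(-2*t), 0]
  [t*exp(-2*t), exp(-2*t)]

Strategy: write A = P · J · P⁻¹ where J is a Jordan canonical form, so e^{tA} = P · e^{tJ} · P⁻¹, and e^{tJ} can be computed block-by-block.

A has Jordan form
J =
  [-2,  1]
  [ 0, -2]
(up to reordering of blocks).

Per-block formulas:
  For a 2×2 Jordan block J_2(-2): exp(t · J_2(-2)) = e^(-2t)·(I + t·N), where N is the 2×2 nilpotent shift.

After assembling e^{tJ} and conjugating by P, we get:

e^{tA} =
  [exp(-2*t), 0]
  [t*exp(-2*t), exp(-2*t)]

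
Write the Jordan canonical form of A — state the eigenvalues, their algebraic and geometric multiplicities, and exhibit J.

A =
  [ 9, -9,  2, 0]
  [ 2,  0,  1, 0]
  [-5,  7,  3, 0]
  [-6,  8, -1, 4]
J_3(4) ⊕ J_1(4)

The characteristic polynomial is
  det(x·I − A) = x^4 - 16*x^3 + 96*x^2 - 256*x + 256 = (x - 4)^4

Eigenvalues and multiplicities (the geometric multiplicity of λ is n − rank(A − λI), which equals the number of Jordan blocks for λ):
  λ = 4: algebraic multiplicity = 4, geometric multiplicity = 2

Determining the block sizes for each eigenvalue:
  λ = 4: with am = 4 and gm = 2, the partition is not yet determined (e.g. several partitions of 4 into 2 parts exist). Let N = A − (4)·I. Computing rank(N^1) = 2, rank(N^2) = 1, rank(N^3) = 0; the number of blocks of size ≥ j is rank(N^{j−1}) − rank(N^j), giving [2, 1, 1]. So we have 1 block(s) of size 3, 1 block(s) of size 1 → block sizes [3, 1]

Assembling the blocks gives a Jordan form
J =
  [4, 1, 0, 0]
  [0, 4, 1, 0]
  [0, 0, 4, 0]
  [0, 0, 0, 4]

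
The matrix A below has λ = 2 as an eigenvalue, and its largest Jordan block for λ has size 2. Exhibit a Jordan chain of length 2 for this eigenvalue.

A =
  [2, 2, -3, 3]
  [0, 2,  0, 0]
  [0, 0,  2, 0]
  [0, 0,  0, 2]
A Jordan chain for λ = 2 of length 2:
v_1 = (2, 0, 0, 0)ᵀ
v_2 = (0, 1, 0, 0)ᵀ

Let N = A − (2)·I. We want v_2 with N^2 v_2 = 0 but N^1 v_2 ≠ 0; then v_{j-1} := N · v_j for j = 2, …, 2.

Pick v_2 = (0, 1, 0, 0)ᵀ.
Then v_1 = N · v_2 = (2, 0, 0, 0)ᵀ.

Sanity check: (A − (2)·I) v_1 = (0, 0, 0, 0)ᵀ = 0. ✓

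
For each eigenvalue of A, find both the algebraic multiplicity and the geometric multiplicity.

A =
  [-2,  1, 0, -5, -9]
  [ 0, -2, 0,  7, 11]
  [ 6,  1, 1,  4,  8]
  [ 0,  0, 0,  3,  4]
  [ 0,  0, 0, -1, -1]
λ = -2: alg = 2, geom = 1; λ = 1: alg = 3, geom = 1

Step 1 — factor the characteristic polynomial to read off the algebraic multiplicities:
  χ_A(x) = (x - 1)^3*(x + 2)^2

Step 2 — compute geometric multiplicities via the rank-nullity identity g(λ) = n − rank(A − λI):
  rank(A − (-2)·I) = 4, so dim ker(A − (-2)·I) = n − 4 = 1
  rank(A − (1)·I) = 4, so dim ker(A − (1)·I) = n − 4 = 1

Summary:
  λ = -2: algebraic multiplicity = 2, geometric multiplicity = 1
  λ = 1: algebraic multiplicity = 3, geometric multiplicity = 1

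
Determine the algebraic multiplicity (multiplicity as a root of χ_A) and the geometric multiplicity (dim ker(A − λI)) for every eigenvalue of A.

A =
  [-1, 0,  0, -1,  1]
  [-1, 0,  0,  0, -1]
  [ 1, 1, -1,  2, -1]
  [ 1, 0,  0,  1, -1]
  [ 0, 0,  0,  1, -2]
λ = -1: alg = 3, geom = 2; λ = 0: alg = 2, geom = 2

Step 1 — factor the characteristic polynomial to read off the algebraic multiplicities:
  χ_A(x) = x^2*(x + 1)^3

Step 2 — compute geometric multiplicities via the rank-nullity identity g(λ) = n − rank(A − λI):
  rank(A − (-1)·I) = 3, so dim ker(A − (-1)·I) = n − 3 = 2
  rank(A − (0)·I) = 3, so dim ker(A − (0)·I) = n − 3 = 2

Summary:
  λ = -1: algebraic multiplicity = 3, geometric multiplicity = 2
  λ = 0: algebraic multiplicity = 2, geometric multiplicity = 2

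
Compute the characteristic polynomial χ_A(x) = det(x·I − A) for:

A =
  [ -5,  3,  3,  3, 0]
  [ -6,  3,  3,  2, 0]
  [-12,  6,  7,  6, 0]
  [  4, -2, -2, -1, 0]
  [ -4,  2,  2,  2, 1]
x^5 - 5*x^4 + 10*x^3 - 10*x^2 + 5*x - 1

Expanding det(x·I − A) (e.g. by cofactor expansion or by noting that A is similar to its Jordan form J, which has the same characteristic polynomial as A) gives
  χ_A(x) = x^5 - 5*x^4 + 10*x^3 - 10*x^2 + 5*x - 1
which factors as (x - 1)^5. The eigenvalues (with algebraic multiplicities) are λ = 1 with multiplicity 5.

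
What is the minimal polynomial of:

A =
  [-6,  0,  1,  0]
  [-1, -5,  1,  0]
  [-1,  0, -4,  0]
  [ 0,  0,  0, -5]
x^2 + 10*x + 25

The characteristic polynomial is χ_A(x) = (x + 5)^4, so the eigenvalues are known. The minimal polynomial is
  m_A(x) = Π_λ (x − λ)^{k_λ}
where k_λ is the size of the *largest* Jordan block for λ (equivalently, the smallest k with (A − λI)^k v = 0 for every generalised eigenvector v of λ).

  λ = -5: largest Jordan block has size 2, contributing (x + 5)^2

So m_A(x) = (x + 5)^2 = x^2 + 10*x + 25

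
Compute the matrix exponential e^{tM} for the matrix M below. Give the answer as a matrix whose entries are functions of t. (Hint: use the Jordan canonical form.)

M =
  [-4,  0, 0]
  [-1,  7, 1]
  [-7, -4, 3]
e^{tM} =
  [exp(-4*t), 0, 0]
  [-t*exp(5*t), 2*t*exp(5*t) + exp(5*t), t*exp(5*t)]
  [2*t*exp(5*t) - exp(5*t) + exp(-4*t), -4*t*exp(5*t), -2*t*exp(5*t) + exp(5*t)]

Strategy: write M = P · J · P⁻¹ where J is a Jordan canonical form, so e^{tM} = P · e^{tJ} · P⁻¹, and e^{tJ} can be computed block-by-block.

M has Jordan form
J =
  [-4, 0, 0]
  [ 0, 5, 1]
  [ 0, 0, 5]
(up to reordering of blocks).

Per-block formulas:
  For a 1×1 block at λ = -4: exp(t · [-4]) = [e^(-4t)].
  For a 2×2 Jordan block J_2(5): exp(t · J_2(5)) = e^(5t)·(I + t·N), where N is the 2×2 nilpotent shift.

After assembling e^{tJ} and conjugating by P, we get:

e^{tM} =
  [exp(-4*t), 0, 0]
  [-t*exp(5*t), 2*t*exp(5*t) + exp(5*t), t*exp(5*t)]
  [2*t*exp(5*t) - exp(5*t) + exp(-4*t), -4*t*exp(5*t), -2*t*exp(5*t) + exp(5*t)]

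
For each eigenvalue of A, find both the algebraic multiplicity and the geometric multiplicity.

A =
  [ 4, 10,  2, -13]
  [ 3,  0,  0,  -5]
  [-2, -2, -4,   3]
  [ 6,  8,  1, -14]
λ = -4: alg = 2, geom = 1; λ = -3: alg = 2, geom = 1

Step 1 — factor the characteristic polynomial to read off the algebraic multiplicities:
  χ_A(x) = (x + 3)^2*(x + 4)^2

Step 2 — compute geometric multiplicities via the rank-nullity identity g(λ) = n − rank(A − λI):
  rank(A − (-4)·I) = 3, so dim ker(A − (-4)·I) = n − 3 = 1
  rank(A − (-3)·I) = 3, so dim ker(A − (-3)·I) = n − 3 = 1

Summary:
  λ = -4: algebraic multiplicity = 2, geometric multiplicity = 1
  λ = -3: algebraic multiplicity = 2, geometric multiplicity = 1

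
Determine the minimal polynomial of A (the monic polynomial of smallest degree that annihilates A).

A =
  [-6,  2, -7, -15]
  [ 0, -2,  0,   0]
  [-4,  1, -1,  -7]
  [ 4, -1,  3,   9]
x^4 - 8*x^2 + 16

The characteristic polynomial is χ_A(x) = (x - 2)^2*(x + 2)^2, so the eigenvalues are known. The minimal polynomial is
  m_A(x) = Π_λ (x − λ)^{k_λ}
where k_λ is the size of the *largest* Jordan block for λ (equivalently, the smallest k with (A − λI)^k v = 0 for every generalised eigenvector v of λ).

  λ = -2: largest Jordan block has size 2, contributing (x + 2)^2
  λ = 2: largest Jordan block has size 2, contributing (x − 2)^2

So m_A(x) = (x - 2)^2*(x + 2)^2 = x^4 - 8*x^2 + 16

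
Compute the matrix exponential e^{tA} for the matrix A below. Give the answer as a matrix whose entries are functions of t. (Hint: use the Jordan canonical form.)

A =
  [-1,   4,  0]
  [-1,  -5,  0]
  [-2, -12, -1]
e^{tA} =
  [2*t*exp(-3*t) + exp(-3*t), 4*t*exp(-3*t), 0]
  [-t*exp(-3*t), -2*t*exp(-3*t) + exp(-3*t), 0]
  [-4*t*exp(-3*t) + exp(-t) - exp(-3*t), -8*t*exp(-3*t) - 2*exp(-t) + 2*exp(-3*t), exp(-t)]

Strategy: write A = P · J · P⁻¹ where J is a Jordan canonical form, so e^{tA} = P · e^{tJ} · P⁻¹, and e^{tJ} can be computed block-by-block.

A has Jordan form
J =
  [-3,  1,  0]
  [ 0, -3,  0]
  [ 0,  0, -1]
(up to reordering of blocks).

Per-block formulas:
  For a 1×1 block at λ = -1: exp(t · [-1]) = [e^(-1t)].
  For a 2×2 Jordan block J_2(-3): exp(t · J_2(-3)) = e^(-3t)·(I + t·N), where N is the 2×2 nilpotent shift.

After assembling e^{tJ} and conjugating by P, we get:

e^{tA} =
  [2*t*exp(-3*t) + exp(-3*t), 4*t*exp(-3*t), 0]
  [-t*exp(-3*t), -2*t*exp(-3*t) + exp(-3*t), 0]
  [-4*t*exp(-3*t) + exp(-t) - exp(-3*t), -8*t*exp(-3*t) - 2*exp(-t) + 2*exp(-3*t), exp(-t)]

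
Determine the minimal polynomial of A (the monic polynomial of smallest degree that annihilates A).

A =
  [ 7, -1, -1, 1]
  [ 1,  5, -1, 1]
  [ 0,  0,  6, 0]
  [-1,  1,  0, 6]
x^3 - 18*x^2 + 108*x - 216

The characteristic polynomial is χ_A(x) = (x - 6)^4, so the eigenvalues are known. The minimal polynomial is
  m_A(x) = Π_λ (x − λ)^{k_λ}
where k_λ is the size of the *largest* Jordan block for λ (equivalently, the smallest k with (A − λI)^k v = 0 for every generalised eigenvector v of λ).

  λ = 6: largest Jordan block has size 3, contributing (x − 6)^3

So m_A(x) = (x - 6)^3 = x^3 - 18*x^2 + 108*x - 216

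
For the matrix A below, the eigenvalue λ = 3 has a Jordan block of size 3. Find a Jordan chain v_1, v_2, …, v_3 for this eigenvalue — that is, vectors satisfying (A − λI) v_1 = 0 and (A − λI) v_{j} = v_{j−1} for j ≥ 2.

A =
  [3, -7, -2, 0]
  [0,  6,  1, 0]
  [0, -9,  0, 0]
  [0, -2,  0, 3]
A Jordan chain for λ = 3 of length 3:
v_1 = (-3, 0, 0, -6)ᵀ
v_2 = (-7, 3, -9, -2)ᵀ
v_3 = (0, 1, 0, 0)ᵀ

Let N = A − (3)·I. We want v_3 with N^3 v_3 = 0 but N^2 v_3 ≠ 0; then v_{j-1} := N · v_j for j = 3, …, 2.

Pick v_3 = (0, 1, 0, 0)ᵀ.
Then v_2 = N · v_3 = (-7, 3, -9, -2)ᵀ.
Then v_1 = N · v_2 = (-3, 0, 0, -6)ᵀ.

Sanity check: (A − (3)·I) v_1 = (0, 0, 0, 0)ᵀ = 0. ✓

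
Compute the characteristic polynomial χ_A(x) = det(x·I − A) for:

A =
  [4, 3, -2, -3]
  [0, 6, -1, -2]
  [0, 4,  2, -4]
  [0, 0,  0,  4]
x^4 - 16*x^3 + 96*x^2 - 256*x + 256

Expanding det(x·I − A) (e.g. by cofactor expansion or by noting that A is similar to its Jordan form J, which has the same characteristic polynomial as A) gives
  χ_A(x) = x^4 - 16*x^3 + 96*x^2 - 256*x + 256
which factors as (x - 4)^4. The eigenvalues (with algebraic multiplicities) are λ = 4 with multiplicity 4.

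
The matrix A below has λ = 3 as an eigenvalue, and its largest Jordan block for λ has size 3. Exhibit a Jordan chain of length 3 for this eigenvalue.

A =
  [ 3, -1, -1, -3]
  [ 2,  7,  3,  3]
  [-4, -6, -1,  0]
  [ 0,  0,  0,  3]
A Jordan chain for λ = 3 of length 3:
v_1 = (2, -4, 4, 0)ᵀ
v_2 = (0, 2, -4, 0)ᵀ
v_3 = (1, 0, 0, 0)ᵀ

Let N = A − (3)·I. We want v_3 with N^3 v_3 = 0 but N^2 v_3 ≠ 0; then v_{j-1} := N · v_j for j = 3, …, 2.

Pick v_3 = (1, 0, 0, 0)ᵀ.
Then v_2 = N · v_3 = (0, 2, -4, 0)ᵀ.
Then v_1 = N · v_2 = (2, -4, 4, 0)ᵀ.

Sanity check: (A − (3)·I) v_1 = (0, 0, 0, 0)ᵀ = 0. ✓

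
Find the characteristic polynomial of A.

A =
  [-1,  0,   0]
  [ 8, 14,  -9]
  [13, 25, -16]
x^3 + 3*x^2 + 3*x + 1

Expanding det(x·I − A) (e.g. by cofactor expansion or by noting that A is similar to its Jordan form J, which has the same characteristic polynomial as A) gives
  χ_A(x) = x^3 + 3*x^2 + 3*x + 1
which factors as (x + 1)^3. The eigenvalues (with algebraic multiplicities) are λ = -1 with multiplicity 3.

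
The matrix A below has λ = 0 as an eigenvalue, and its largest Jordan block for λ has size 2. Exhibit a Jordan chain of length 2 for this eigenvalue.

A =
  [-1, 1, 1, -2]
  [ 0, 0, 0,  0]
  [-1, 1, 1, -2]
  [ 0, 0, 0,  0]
A Jordan chain for λ = 0 of length 2:
v_1 = (-1, 0, -1, 0)ᵀ
v_2 = (1, 0, 0, 0)ᵀ

Let N = A − (0)·I. We want v_2 with N^2 v_2 = 0 but N^1 v_2 ≠ 0; then v_{j-1} := N · v_j for j = 2, …, 2.

Pick v_2 = (1, 0, 0, 0)ᵀ.
Then v_1 = N · v_2 = (-1, 0, -1, 0)ᵀ.

Sanity check: (A − (0)·I) v_1 = (0, 0, 0, 0)ᵀ = 0. ✓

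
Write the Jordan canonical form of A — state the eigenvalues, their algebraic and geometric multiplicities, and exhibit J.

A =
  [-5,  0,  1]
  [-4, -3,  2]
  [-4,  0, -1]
J_2(-3) ⊕ J_1(-3)

The characteristic polynomial is
  det(x·I − A) = x^3 + 9*x^2 + 27*x + 27 = (x + 3)^3

Eigenvalues and multiplicities (the geometric multiplicity of λ is n − rank(A − λI), which equals the number of Jordan blocks for λ):
  λ = -3: algebraic multiplicity = 3, geometric multiplicity = 2

Determining the block sizes for each eigenvalue:
  λ = -3: 2 blocks summing to 3 forces exactly one block of size 2 and the rest size 1 → block sizes [2, 1]

Assembling the blocks gives a Jordan form
J =
  [-3,  1,  0]
  [ 0, -3,  0]
  [ 0,  0, -3]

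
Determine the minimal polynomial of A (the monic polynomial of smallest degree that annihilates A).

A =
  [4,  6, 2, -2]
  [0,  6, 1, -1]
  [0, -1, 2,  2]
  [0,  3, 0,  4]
x^3 - 12*x^2 + 48*x - 64

The characteristic polynomial is χ_A(x) = (x - 4)^4, so the eigenvalues are known. The minimal polynomial is
  m_A(x) = Π_λ (x − λ)^{k_λ}
where k_λ is the size of the *largest* Jordan block for λ (equivalently, the smallest k with (A − λI)^k v = 0 for every generalised eigenvector v of λ).

  λ = 4: largest Jordan block has size 3, contributing (x − 4)^3

So m_A(x) = (x - 4)^3 = x^3 - 12*x^2 + 48*x - 64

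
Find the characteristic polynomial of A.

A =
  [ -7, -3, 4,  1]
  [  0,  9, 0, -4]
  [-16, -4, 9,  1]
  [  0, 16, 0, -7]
x^4 - 4*x^3 + 6*x^2 - 4*x + 1

Expanding det(x·I − A) (e.g. by cofactor expansion or by noting that A is similar to its Jordan form J, which has the same characteristic polynomial as A) gives
  χ_A(x) = x^4 - 4*x^3 + 6*x^2 - 4*x + 1
which factors as (x - 1)^4. The eigenvalues (with algebraic multiplicities) are λ = 1 with multiplicity 4.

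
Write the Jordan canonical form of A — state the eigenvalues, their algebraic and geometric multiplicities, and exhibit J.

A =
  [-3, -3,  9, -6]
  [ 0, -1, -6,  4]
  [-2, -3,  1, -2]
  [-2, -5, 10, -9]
J_3(-3) ⊕ J_1(-3)

The characteristic polynomial is
  det(x·I − A) = x^4 + 12*x^3 + 54*x^2 + 108*x + 81 = (x + 3)^4

Eigenvalues and multiplicities (the geometric multiplicity of λ is n − rank(A − λI), which equals the number of Jordan blocks for λ):
  λ = -3: algebraic multiplicity = 4, geometric multiplicity = 2

Determining the block sizes for each eigenvalue:
  λ = -3: with am = 4 and gm = 2, the partition is not yet determined (e.g. several partitions of 4 into 2 parts exist). Let N = A − (-3)·I. Computing rank(N^1) = 2, rank(N^2) = 1, rank(N^3) = 0; the number of blocks of size ≥ j is rank(N^{j−1}) − rank(N^j), giving [2, 1, 1]. So we have 1 block(s) of size 3, 1 block(s) of size 1 → block sizes [3, 1]

Assembling the blocks gives a Jordan form
J =
  [-3,  1,  0,  0]
  [ 0, -3,  1,  0]
  [ 0,  0, -3,  0]
  [ 0,  0,  0, -3]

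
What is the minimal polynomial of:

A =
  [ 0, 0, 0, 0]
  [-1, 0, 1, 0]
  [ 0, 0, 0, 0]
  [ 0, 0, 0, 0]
x^2

The characteristic polynomial is χ_A(x) = x^4, so the eigenvalues are known. The minimal polynomial is
  m_A(x) = Π_λ (x − λ)^{k_λ}
where k_λ is the size of the *largest* Jordan block for λ (equivalently, the smallest k with (A − λI)^k v = 0 for every generalised eigenvector v of λ).

  λ = 0: largest Jordan block has size 2, contributing (x − 0)^2

So m_A(x) = x^2 = x^2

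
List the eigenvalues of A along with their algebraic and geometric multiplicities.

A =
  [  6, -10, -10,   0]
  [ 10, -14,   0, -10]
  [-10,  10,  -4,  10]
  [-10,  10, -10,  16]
λ = -4: alg = 2, geom = 2; λ = 6: alg = 2, geom = 2

Step 1 — factor the characteristic polynomial to read off the algebraic multiplicities:
  χ_A(x) = (x - 6)^2*(x + 4)^2

Step 2 — compute geometric multiplicities via the rank-nullity identity g(λ) = n − rank(A − λI):
  rank(A − (-4)·I) = 2, so dim ker(A − (-4)·I) = n − 2 = 2
  rank(A − (6)·I) = 2, so dim ker(A − (6)·I) = n − 2 = 2

Summary:
  λ = -4: algebraic multiplicity = 2, geometric multiplicity = 2
  λ = 6: algebraic multiplicity = 2, geometric multiplicity = 2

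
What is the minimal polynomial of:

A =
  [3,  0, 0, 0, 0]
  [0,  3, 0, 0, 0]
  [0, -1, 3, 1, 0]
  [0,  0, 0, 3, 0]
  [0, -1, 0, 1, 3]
x^2 - 6*x + 9

The characteristic polynomial is χ_A(x) = (x - 3)^5, so the eigenvalues are known. The minimal polynomial is
  m_A(x) = Π_λ (x − λ)^{k_λ}
where k_λ is the size of the *largest* Jordan block for λ (equivalently, the smallest k with (A − λI)^k v = 0 for every generalised eigenvector v of λ).

  λ = 3: largest Jordan block has size 2, contributing (x − 3)^2

So m_A(x) = (x - 3)^2 = x^2 - 6*x + 9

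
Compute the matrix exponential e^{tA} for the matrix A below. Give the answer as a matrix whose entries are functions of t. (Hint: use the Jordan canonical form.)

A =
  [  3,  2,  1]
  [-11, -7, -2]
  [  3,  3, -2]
e^{tA} =
  [3*t^2*exp(-2*t) + 5*t*exp(-2*t) + exp(-2*t), 3*t^2*exp(-2*t)/2 + 2*t*exp(-2*t), t^2*exp(-2*t)/2 + t*exp(-2*t)]
  [-3*t^2*exp(-2*t) - 11*t*exp(-2*t), -3*t^2*exp(-2*t)/2 - 5*t*exp(-2*t) + exp(-2*t), -t^2*exp(-2*t)/2 - 2*t*exp(-2*t)]
  [-9*t^2*exp(-2*t) + 3*t*exp(-2*t), -9*t^2*exp(-2*t)/2 + 3*t*exp(-2*t), -3*t^2*exp(-2*t)/2 + exp(-2*t)]

Strategy: write A = P · J · P⁻¹ where J is a Jordan canonical form, so e^{tA} = P · e^{tJ} · P⁻¹, and e^{tJ} can be computed block-by-block.

A has Jordan form
J =
  [-2,  1,  0]
  [ 0, -2,  1]
  [ 0,  0, -2]
(up to reordering of blocks).

Per-block formulas:
  For a 3×3 Jordan block J_3(-2): exp(t · J_3(-2)) = e^(-2t)·(I + t·N + (t^2/2)·N^2), where N is the 3×3 nilpotent shift.

After assembling e^{tJ} and conjugating by P, we get:

e^{tA} =
  [3*t^2*exp(-2*t) + 5*t*exp(-2*t) + exp(-2*t), 3*t^2*exp(-2*t)/2 + 2*t*exp(-2*t), t^2*exp(-2*t)/2 + t*exp(-2*t)]
  [-3*t^2*exp(-2*t) - 11*t*exp(-2*t), -3*t^2*exp(-2*t)/2 - 5*t*exp(-2*t) + exp(-2*t), -t^2*exp(-2*t)/2 - 2*t*exp(-2*t)]
  [-9*t^2*exp(-2*t) + 3*t*exp(-2*t), -9*t^2*exp(-2*t)/2 + 3*t*exp(-2*t), -3*t^2*exp(-2*t)/2 + exp(-2*t)]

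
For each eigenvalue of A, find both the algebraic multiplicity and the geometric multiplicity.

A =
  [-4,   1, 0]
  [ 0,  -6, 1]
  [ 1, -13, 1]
λ = -3: alg = 3, geom = 1

Step 1 — factor the characteristic polynomial to read off the algebraic multiplicities:
  χ_A(x) = (x + 3)^3

Step 2 — compute geometric multiplicities via the rank-nullity identity g(λ) = n − rank(A − λI):
  rank(A − (-3)·I) = 2, so dim ker(A − (-3)·I) = n − 2 = 1

Summary:
  λ = -3: algebraic multiplicity = 3, geometric multiplicity = 1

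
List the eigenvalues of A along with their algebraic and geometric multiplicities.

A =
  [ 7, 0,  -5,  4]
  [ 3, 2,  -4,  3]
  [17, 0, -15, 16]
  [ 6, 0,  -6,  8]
λ = -4: alg = 1, geom = 1; λ = 2: alg = 3, geom = 1

Step 1 — factor the characteristic polynomial to read off the algebraic multiplicities:
  χ_A(x) = (x - 2)^3*(x + 4)

Step 2 — compute geometric multiplicities via the rank-nullity identity g(λ) = n − rank(A − λI):
  rank(A − (-4)·I) = 3, so dim ker(A − (-4)·I) = n − 3 = 1
  rank(A − (2)·I) = 3, so dim ker(A − (2)·I) = n − 3 = 1

Summary:
  λ = -4: algebraic multiplicity = 1, geometric multiplicity = 1
  λ = 2: algebraic multiplicity = 3, geometric multiplicity = 1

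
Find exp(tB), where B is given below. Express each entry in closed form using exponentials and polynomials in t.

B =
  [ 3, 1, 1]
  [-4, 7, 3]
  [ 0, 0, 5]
e^{tB} =
  [-2*t*exp(5*t) + exp(5*t), t*exp(5*t), t^2*exp(5*t)/2 + t*exp(5*t)]
  [-4*t*exp(5*t), 2*t*exp(5*t) + exp(5*t), t^2*exp(5*t) + 3*t*exp(5*t)]
  [0, 0, exp(5*t)]

Strategy: write B = P · J · P⁻¹ where J is a Jordan canonical form, so e^{tB} = P · e^{tJ} · P⁻¹, and e^{tJ} can be computed block-by-block.

B has Jordan form
J =
  [5, 1, 0]
  [0, 5, 1]
  [0, 0, 5]
(up to reordering of blocks).

Per-block formulas:
  For a 3×3 Jordan block J_3(5): exp(t · J_3(5)) = e^(5t)·(I + t·N + (t^2/2)·N^2), where N is the 3×3 nilpotent shift.

After assembling e^{tJ} and conjugating by P, we get:

e^{tB} =
  [-2*t*exp(5*t) + exp(5*t), t*exp(5*t), t^2*exp(5*t)/2 + t*exp(5*t)]
  [-4*t*exp(5*t), 2*t*exp(5*t) + exp(5*t), t^2*exp(5*t) + 3*t*exp(5*t)]
  [0, 0, exp(5*t)]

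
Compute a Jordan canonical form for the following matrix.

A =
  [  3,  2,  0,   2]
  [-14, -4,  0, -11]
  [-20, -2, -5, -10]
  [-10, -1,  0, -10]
J_2(-5) ⊕ J_1(-5) ⊕ J_1(-1)

The characteristic polynomial is
  det(x·I − A) = x^4 + 16*x^3 + 90*x^2 + 200*x + 125 = (x + 1)*(x + 5)^3

Eigenvalues and multiplicities (the geometric multiplicity of λ is n − rank(A − λI), which equals the number of Jordan blocks for λ):
  λ = -5: algebraic multiplicity = 3, geometric multiplicity = 2
  λ = -1: algebraic multiplicity = 1, geometric multiplicity = 1

Determining the block sizes for each eigenvalue:
  λ = -5: 2 blocks summing to 3 forces exactly one block of size 2 and the rest size 1 → block sizes [2, 1]
  λ = -1: one block (gm = 1), so the single block has size am = 1 → block sizes [1]

Assembling the blocks gives a Jordan form
J =
  [-5,  1,  0,  0]
  [ 0, -5,  0,  0]
  [ 0,  0, -5,  0]
  [ 0,  0,  0, -1]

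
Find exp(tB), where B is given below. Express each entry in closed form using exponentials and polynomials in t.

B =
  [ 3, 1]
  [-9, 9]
e^{tB} =
  [-3*t*exp(6*t) + exp(6*t), t*exp(6*t)]
  [-9*t*exp(6*t), 3*t*exp(6*t) + exp(6*t)]

Strategy: write B = P · J · P⁻¹ where J is a Jordan canonical form, so e^{tB} = P · e^{tJ} · P⁻¹, and e^{tJ} can be computed block-by-block.

B has Jordan form
J =
  [6, 1]
  [0, 6]
(up to reordering of blocks).

Per-block formulas:
  For a 2×2 Jordan block J_2(6): exp(t · J_2(6)) = e^(6t)·(I + t·N), where N is the 2×2 nilpotent shift.

After assembling e^{tJ} and conjugating by P, we get:

e^{tB} =
  [-3*t*exp(6*t) + exp(6*t), t*exp(6*t)]
  [-9*t*exp(6*t), 3*t*exp(6*t) + exp(6*t)]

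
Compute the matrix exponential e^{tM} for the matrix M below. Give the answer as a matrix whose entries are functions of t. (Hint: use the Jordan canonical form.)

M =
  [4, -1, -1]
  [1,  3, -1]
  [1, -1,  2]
e^{tM} =
  [-t^2*exp(3*t)/2 + t*exp(3*t) + exp(3*t), -t*exp(3*t), t^2*exp(3*t)/2 - t*exp(3*t)]
  [t*exp(3*t), exp(3*t), -t*exp(3*t)]
  [-t^2*exp(3*t)/2 + t*exp(3*t), -t*exp(3*t), t^2*exp(3*t)/2 - t*exp(3*t) + exp(3*t)]

Strategy: write M = P · J · P⁻¹ where J is a Jordan canonical form, so e^{tM} = P · e^{tJ} · P⁻¹, and e^{tJ} can be computed block-by-block.

M has Jordan form
J =
  [3, 1, 0]
  [0, 3, 1]
  [0, 0, 3]
(up to reordering of blocks).

Per-block formulas:
  For a 3×3 Jordan block J_3(3): exp(t · J_3(3)) = e^(3t)·(I + t·N + (t^2/2)·N^2), where N is the 3×3 nilpotent shift.

After assembling e^{tJ} and conjugating by P, we get:

e^{tM} =
  [-t^2*exp(3*t)/2 + t*exp(3*t) + exp(3*t), -t*exp(3*t), t^2*exp(3*t)/2 - t*exp(3*t)]
  [t*exp(3*t), exp(3*t), -t*exp(3*t)]
  [-t^2*exp(3*t)/2 + t*exp(3*t), -t*exp(3*t), t^2*exp(3*t)/2 - t*exp(3*t) + exp(3*t)]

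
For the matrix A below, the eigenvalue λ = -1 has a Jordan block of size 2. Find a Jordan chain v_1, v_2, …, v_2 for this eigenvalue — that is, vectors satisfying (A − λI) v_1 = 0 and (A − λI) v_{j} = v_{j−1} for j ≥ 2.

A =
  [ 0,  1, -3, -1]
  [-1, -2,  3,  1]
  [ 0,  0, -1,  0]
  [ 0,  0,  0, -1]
A Jordan chain for λ = -1 of length 2:
v_1 = (1, -1, 0, 0)ᵀ
v_2 = (1, 0, 0, 0)ᵀ

Let N = A − (-1)·I. We want v_2 with N^2 v_2 = 0 but N^1 v_2 ≠ 0; then v_{j-1} := N · v_j for j = 2, …, 2.

Pick v_2 = (1, 0, 0, 0)ᵀ.
Then v_1 = N · v_2 = (1, -1, 0, 0)ᵀ.

Sanity check: (A − (-1)·I) v_1 = (0, 0, 0, 0)ᵀ = 0. ✓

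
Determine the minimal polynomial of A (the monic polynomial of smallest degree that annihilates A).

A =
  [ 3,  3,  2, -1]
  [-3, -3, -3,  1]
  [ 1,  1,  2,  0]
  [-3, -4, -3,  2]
x^2 - 2*x + 1

The characteristic polynomial is χ_A(x) = (x - 1)^4, so the eigenvalues are known. The minimal polynomial is
  m_A(x) = Π_λ (x − λ)^{k_λ}
where k_λ is the size of the *largest* Jordan block for λ (equivalently, the smallest k with (A − λI)^k v = 0 for every generalised eigenvector v of λ).

  λ = 1: largest Jordan block has size 2, contributing (x − 1)^2

So m_A(x) = (x - 1)^2 = x^2 - 2*x + 1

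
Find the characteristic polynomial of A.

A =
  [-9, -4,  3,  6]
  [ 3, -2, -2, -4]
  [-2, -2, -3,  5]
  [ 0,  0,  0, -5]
x^4 + 19*x^3 + 135*x^2 + 425*x + 500

Expanding det(x·I − A) (e.g. by cofactor expansion or by noting that A is similar to its Jordan form J, which has the same characteristic polynomial as A) gives
  χ_A(x) = x^4 + 19*x^3 + 135*x^2 + 425*x + 500
which factors as (x + 4)*(x + 5)^3. The eigenvalues (with algebraic multiplicities) are λ = -5 with multiplicity 3, λ = -4 with multiplicity 1.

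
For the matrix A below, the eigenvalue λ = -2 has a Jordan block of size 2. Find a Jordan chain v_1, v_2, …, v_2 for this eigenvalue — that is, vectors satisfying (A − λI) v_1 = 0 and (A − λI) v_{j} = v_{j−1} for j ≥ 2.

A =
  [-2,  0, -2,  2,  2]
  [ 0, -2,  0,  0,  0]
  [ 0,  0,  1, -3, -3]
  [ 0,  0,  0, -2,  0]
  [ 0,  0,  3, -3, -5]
A Jordan chain for λ = -2 of length 2:
v_1 = (-2, 0, 3, 0, 3)ᵀ
v_2 = (0, 0, 1, 0, 0)ᵀ

Let N = A − (-2)·I. We want v_2 with N^2 v_2 = 0 but N^1 v_2 ≠ 0; then v_{j-1} := N · v_j for j = 2, …, 2.

Pick v_2 = (0, 0, 1, 0, 0)ᵀ.
Then v_1 = N · v_2 = (-2, 0, 3, 0, 3)ᵀ.

Sanity check: (A − (-2)·I) v_1 = (0, 0, 0, 0, 0)ᵀ = 0. ✓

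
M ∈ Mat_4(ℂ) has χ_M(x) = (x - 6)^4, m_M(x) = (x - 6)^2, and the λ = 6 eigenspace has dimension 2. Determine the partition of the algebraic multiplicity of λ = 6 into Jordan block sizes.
Block sizes for λ = 6: [2, 2]

Step 1 — from the characteristic polynomial, algebraic multiplicity of λ = 6 is 4. From dim ker(M − (6)·I) = 2, there are exactly 2 Jordan blocks for λ = 6.
Step 2 — from the minimal polynomial, the factor (x − 6)^2 tells us the largest block for λ = 6 has size 2.
Step 3 — with total size 4, 2 blocks, and largest block 2, the block sizes (in nonincreasing order) are [2, 2].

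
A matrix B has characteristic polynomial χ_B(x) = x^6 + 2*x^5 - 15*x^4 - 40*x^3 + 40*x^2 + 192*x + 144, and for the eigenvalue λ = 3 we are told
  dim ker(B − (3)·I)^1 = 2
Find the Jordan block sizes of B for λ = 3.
Block sizes for λ = 3: [1, 1]

From the dimensions of kernels of powers, the number of Jordan blocks of size at least j is d_j − d_{j−1} where d_j = dim ker(N^j) (with d_0 = 0). Computing the differences gives [2].
The number of blocks of size exactly k is (#blocks of size ≥ k) − (#blocks of size ≥ k + 1), so the partition is: 2 block(s) of size 1.
In nonincreasing order the block sizes are [1, 1].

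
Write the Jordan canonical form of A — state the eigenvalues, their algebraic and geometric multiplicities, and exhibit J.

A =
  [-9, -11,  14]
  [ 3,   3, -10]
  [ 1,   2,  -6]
J_3(-4)

The characteristic polynomial is
  det(x·I − A) = x^3 + 12*x^2 + 48*x + 64 = (x + 4)^3

Eigenvalues and multiplicities (the geometric multiplicity of λ is n − rank(A − λI), which equals the number of Jordan blocks for λ):
  λ = -4: algebraic multiplicity = 3, geometric multiplicity = 1

Determining the block sizes for each eigenvalue:
  λ = -4: one block (gm = 1), so the single block has size am = 3 → block sizes [3]

Assembling the blocks gives a Jordan form
J =
  [-4,  1,  0]
  [ 0, -4,  1]
  [ 0,  0, -4]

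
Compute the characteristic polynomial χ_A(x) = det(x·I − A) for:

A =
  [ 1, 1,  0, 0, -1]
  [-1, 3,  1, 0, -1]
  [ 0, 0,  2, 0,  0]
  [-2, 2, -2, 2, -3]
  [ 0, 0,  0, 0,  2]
x^5 - 10*x^4 + 40*x^3 - 80*x^2 + 80*x - 32

Expanding det(x·I − A) (e.g. by cofactor expansion or by noting that A is similar to its Jordan form J, which has the same characteristic polynomial as A) gives
  χ_A(x) = x^5 - 10*x^4 + 40*x^3 - 80*x^2 + 80*x - 32
which factors as (x - 2)^5. The eigenvalues (with algebraic multiplicities) are λ = 2 with multiplicity 5.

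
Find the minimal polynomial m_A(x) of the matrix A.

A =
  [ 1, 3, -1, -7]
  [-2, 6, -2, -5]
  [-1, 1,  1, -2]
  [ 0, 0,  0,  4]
x^4 - 12*x^3 + 52*x^2 - 96*x + 64

The characteristic polynomial is χ_A(x) = (x - 4)^2*(x - 2)^2, so the eigenvalues are known. The minimal polynomial is
  m_A(x) = Π_λ (x − λ)^{k_λ}
where k_λ is the size of the *largest* Jordan block for λ (equivalently, the smallest k with (A − λI)^k v = 0 for every generalised eigenvector v of λ).

  λ = 2: largest Jordan block has size 2, contributing (x − 2)^2
  λ = 4: largest Jordan block has size 2, contributing (x − 4)^2

So m_A(x) = (x - 4)^2*(x - 2)^2 = x^4 - 12*x^3 + 52*x^2 - 96*x + 64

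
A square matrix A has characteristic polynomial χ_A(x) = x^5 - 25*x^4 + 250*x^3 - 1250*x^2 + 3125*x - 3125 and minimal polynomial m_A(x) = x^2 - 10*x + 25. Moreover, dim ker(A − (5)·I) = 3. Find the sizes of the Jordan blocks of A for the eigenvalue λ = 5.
Block sizes for λ = 5: [2, 2, 1]

Step 1 — from the characteristic polynomial, algebraic multiplicity of λ = 5 is 5. From dim ker(A − (5)·I) = 3, there are exactly 3 Jordan blocks for λ = 5.
Step 2 — from the minimal polynomial, the factor (x − 5)^2 tells us the largest block for λ = 5 has size 2.
Step 3 — with total size 5, 3 blocks, and largest block 2, the block sizes (in nonincreasing order) are [2, 2, 1].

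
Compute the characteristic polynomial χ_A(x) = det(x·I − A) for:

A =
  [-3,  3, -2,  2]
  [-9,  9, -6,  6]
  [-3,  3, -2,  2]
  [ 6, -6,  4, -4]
x^4

Expanding det(x·I − A) (e.g. by cofactor expansion or by noting that A is similar to its Jordan form J, which has the same characteristic polynomial as A) gives
  χ_A(x) = x^4
which factors as x^4. The eigenvalues (with algebraic multiplicities) are λ = 0 with multiplicity 4.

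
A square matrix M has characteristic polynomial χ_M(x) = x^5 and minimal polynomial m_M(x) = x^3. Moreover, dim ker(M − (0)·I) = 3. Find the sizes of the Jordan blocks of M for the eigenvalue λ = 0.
Block sizes for λ = 0: [3, 1, 1]

Step 1 — from the characteristic polynomial, algebraic multiplicity of λ = 0 is 5. From dim ker(M − (0)·I) = 3, there are exactly 3 Jordan blocks for λ = 0.
Step 2 — from the minimal polynomial, the factor (x − 0)^3 tells us the largest block for λ = 0 has size 3.
Step 3 — with total size 5, 3 blocks, and largest block 3, the block sizes (in nonincreasing order) are [3, 1, 1].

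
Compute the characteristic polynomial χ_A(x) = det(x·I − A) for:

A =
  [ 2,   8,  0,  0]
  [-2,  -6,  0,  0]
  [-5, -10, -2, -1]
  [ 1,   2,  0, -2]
x^4 + 8*x^3 + 24*x^2 + 32*x + 16

Expanding det(x·I − A) (e.g. by cofactor expansion or by noting that A is similar to its Jordan form J, which has the same characteristic polynomial as A) gives
  χ_A(x) = x^4 + 8*x^3 + 24*x^2 + 32*x + 16
which factors as (x + 2)^4. The eigenvalues (with algebraic multiplicities) are λ = -2 with multiplicity 4.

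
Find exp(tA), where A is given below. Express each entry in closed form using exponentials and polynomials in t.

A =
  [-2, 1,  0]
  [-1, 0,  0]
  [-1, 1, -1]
e^{tA} =
  [-t*exp(-t) + exp(-t), t*exp(-t), 0]
  [-t*exp(-t), t*exp(-t) + exp(-t), 0]
  [-t*exp(-t), t*exp(-t), exp(-t)]

Strategy: write A = P · J · P⁻¹ where J is a Jordan canonical form, so e^{tA} = P · e^{tJ} · P⁻¹, and e^{tJ} can be computed block-by-block.

A has Jordan form
J =
  [-1,  1,  0]
  [ 0, -1,  0]
  [ 0,  0, -1]
(up to reordering of blocks).

Per-block formulas:
  For a 1×1 block at λ = -1: exp(t · [-1]) = [e^(-1t)].
  For a 2×2 Jordan block J_2(-1): exp(t · J_2(-1)) = e^(-1t)·(I + t·N), where N is the 2×2 nilpotent shift.

After assembling e^{tJ} and conjugating by P, we get:

e^{tA} =
  [-t*exp(-t) + exp(-t), t*exp(-t), 0]
  [-t*exp(-t), t*exp(-t) + exp(-t), 0]
  [-t*exp(-t), t*exp(-t), exp(-t)]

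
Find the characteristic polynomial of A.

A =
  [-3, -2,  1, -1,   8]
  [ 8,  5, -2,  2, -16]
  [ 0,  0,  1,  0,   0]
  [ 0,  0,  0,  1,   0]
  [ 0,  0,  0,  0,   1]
x^5 - 5*x^4 + 10*x^3 - 10*x^2 + 5*x - 1

Expanding det(x·I − A) (e.g. by cofactor expansion or by noting that A is similar to its Jordan form J, which has the same characteristic polynomial as A) gives
  χ_A(x) = x^5 - 5*x^4 + 10*x^3 - 10*x^2 + 5*x - 1
which factors as (x - 1)^5. The eigenvalues (with algebraic multiplicities) are λ = 1 with multiplicity 5.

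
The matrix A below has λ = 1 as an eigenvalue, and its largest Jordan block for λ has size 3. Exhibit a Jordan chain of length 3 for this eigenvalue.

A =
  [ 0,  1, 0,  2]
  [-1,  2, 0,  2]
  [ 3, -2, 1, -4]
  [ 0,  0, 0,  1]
A Jordan chain for λ = 1 of length 3:
v_1 = (0, 0, -1, 0)ᵀ
v_2 = (-1, -1, 3, 0)ᵀ
v_3 = (1, 0, 0, 0)ᵀ

Let N = A − (1)·I. We want v_3 with N^3 v_3 = 0 but N^2 v_3 ≠ 0; then v_{j-1} := N · v_j for j = 3, …, 2.

Pick v_3 = (1, 0, 0, 0)ᵀ.
Then v_2 = N · v_3 = (-1, -1, 3, 0)ᵀ.
Then v_1 = N · v_2 = (0, 0, -1, 0)ᵀ.

Sanity check: (A − (1)·I) v_1 = (0, 0, 0, 0)ᵀ = 0. ✓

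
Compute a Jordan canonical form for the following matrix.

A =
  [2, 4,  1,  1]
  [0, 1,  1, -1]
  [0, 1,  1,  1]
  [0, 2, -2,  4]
J_3(2) ⊕ J_1(2)

The characteristic polynomial is
  det(x·I − A) = x^4 - 8*x^3 + 24*x^2 - 32*x + 16 = (x - 2)^4

Eigenvalues and multiplicities (the geometric multiplicity of λ is n − rank(A − λI), which equals the number of Jordan blocks for λ):
  λ = 2: algebraic multiplicity = 4, geometric multiplicity = 2

Determining the block sizes for each eigenvalue:
  λ = 2: with am = 4 and gm = 2, the partition is not yet determined (e.g. several partitions of 4 into 2 parts exist). Let N = A − (2)·I. Computing rank(N^1) = 2, rank(N^2) = 1, rank(N^3) = 0; the number of blocks of size ≥ j is rank(N^{j−1}) − rank(N^j), giving [2, 1, 1]. So we have 1 block(s) of size 3, 1 block(s) of size 1 → block sizes [3, 1]

Assembling the blocks gives a Jordan form
J =
  [2, 1, 0, 0]
  [0, 2, 1, 0]
  [0, 0, 2, 0]
  [0, 0, 0, 2]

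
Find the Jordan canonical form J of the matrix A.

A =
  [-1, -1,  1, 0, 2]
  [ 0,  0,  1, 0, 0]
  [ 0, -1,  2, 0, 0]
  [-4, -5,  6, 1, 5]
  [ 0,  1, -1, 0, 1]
J_1(-1) ⊕ J_2(1) ⊕ J_2(1)

The characteristic polynomial is
  det(x·I − A) = x^5 - 3*x^4 + 2*x^3 + 2*x^2 - 3*x + 1 = (x - 1)^4*(x + 1)

Eigenvalues and multiplicities (the geometric multiplicity of λ is n − rank(A − λI), which equals the number of Jordan blocks for λ):
  λ = -1: algebraic multiplicity = 1, geometric multiplicity = 1
  λ = 1: algebraic multiplicity = 4, geometric multiplicity = 2

Determining the block sizes for each eigenvalue:
  λ = -1: one block (gm = 1), so the single block has size am = 1 → block sizes [1]
  λ = 1: with am = 4 and gm = 2, the partition is not yet determined (e.g. several partitions of 4 into 2 parts exist). Let N = A − (1)·I. Computing rank(N^1) = 3, rank(N^2) = 1; the number of blocks of size ≥ j is rank(N^{j−1}) − rank(N^j), giving [2, 2]. So we have 2 block(s) of size 2 → block sizes [2, 2]

Assembling the blocks gives a Jordan form
J =
  [-1, 0, 0, 0, 0]
  [ 0, 1, 1, 0, 0]
  [ 0, 0, 1, 0, 0]
  [ 0, 0, 0, 1, 1]
  [ 0, 0, 0, 0, 1]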